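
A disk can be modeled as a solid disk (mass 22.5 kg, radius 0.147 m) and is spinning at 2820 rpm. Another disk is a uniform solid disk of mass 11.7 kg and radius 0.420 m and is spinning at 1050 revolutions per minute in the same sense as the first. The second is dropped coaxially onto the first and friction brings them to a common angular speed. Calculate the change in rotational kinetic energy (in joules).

ΔKE ≈ -3380 J

The coupling torques are internal; angular momentum about the shared axis is conserved.
Moments of inertia: I_A = ½(22.5)(0.147)² = 0.2431 kg·m²; I_B = ½(11.7)(0.420)² = 1.032 kg·m².
Taking A's sense as positive: L = (0.2431)(2820) + (1.032)(1050) = 1769 kg·m²·rpm.
Combined I = 0.2431 + 1.032 = 1.275 kg·m².
ω_f = L / I = 1769 / 1.275 = 1387 rpm.
KE_i = ½ΣIω² = 16840 J; KE_f = ½(1.275)(145.3)² = 13460 J.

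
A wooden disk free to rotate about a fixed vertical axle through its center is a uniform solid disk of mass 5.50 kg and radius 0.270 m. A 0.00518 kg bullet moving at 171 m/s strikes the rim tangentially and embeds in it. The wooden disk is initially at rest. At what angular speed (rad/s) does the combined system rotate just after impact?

The axle reaction passes through the axle and exerts no torque about it; angular momentum about the axle is conserved through the impact.
I_p = ½(5.50)(0.270)² = 0.2005 kg·m². Taking the sense of the bullet's angular momentum as positive, L_{bullet} = m v R = (0.00518)(171)(0.270) = 0.2392 kg·m²/s.
L_i = 0 + 0.2392 = 0.2392 kg·m²/s.
After sticking, I_f = I_p + m R² = 0.2005 + (0.00518)(0.270)² = 0.2009 kg·m².
ω_f = L_i / I_f = 0.2392 / 0.2009 = 1.191 rad/s.

|ω_f| ≈ 1.19 rad/s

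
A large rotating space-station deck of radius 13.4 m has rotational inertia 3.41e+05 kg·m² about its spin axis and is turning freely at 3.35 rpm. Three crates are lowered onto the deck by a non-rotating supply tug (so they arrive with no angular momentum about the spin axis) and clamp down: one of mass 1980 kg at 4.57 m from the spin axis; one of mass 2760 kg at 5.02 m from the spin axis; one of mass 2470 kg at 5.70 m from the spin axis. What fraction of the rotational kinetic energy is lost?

fraction ≈ 0.359

No external torque acts about the spin axis; L_before = L_after.
Added inertia Σmr² = (1980)(4.57)² + (2760)(5.02)² + (2470)(5.70)² = 1.912e+05 kg·m²; I_f = 3.410e+05 + 1.912e+05 = 5.322e+05 kg·m².
ω_f = I_p ω_i / I_f = (3.410e+05)(3.35) / 5.322e+05 = 2.147 rpm.
KE_i = ½(3.410e+05)(0.3508 rad/s)² = 20980 J; KE_f = ½(5.322e+05)(0.2248)² = 13450 J.
Fraction lost = 0.3592.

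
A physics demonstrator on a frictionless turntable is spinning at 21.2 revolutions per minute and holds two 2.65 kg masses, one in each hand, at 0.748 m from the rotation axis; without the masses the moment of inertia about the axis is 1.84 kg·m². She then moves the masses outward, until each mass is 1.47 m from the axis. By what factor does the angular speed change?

ω₂/ω₁ ≈ 0.362

No external torque acts about the spin axis, so angular momentum is conserved.
I₁ = 1.84 + 2(2.65)(0.748)² = 4.805 kg·m²; I₂ = 1.84 + 2(2.65)(1.47)² = 13.29 kg·m².
ω₂/ω₁ = I₁/I₂ = 4.805 / 13.29 = 0.3615.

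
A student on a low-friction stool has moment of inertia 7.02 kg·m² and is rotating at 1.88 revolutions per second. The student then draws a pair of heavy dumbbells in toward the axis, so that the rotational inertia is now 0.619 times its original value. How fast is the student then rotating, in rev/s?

No external torque acts about the spin axis, so angular momentum is conserved.
I₂ = 0.619 × 7.02 = 4.345 kg·m².
ω₂ = I₁ω₁ / I₂ = (7.020)(1.88 rev/s) / (4.345) = 3.037 rev/s.

ω₂ ≈ 3.04 rev/s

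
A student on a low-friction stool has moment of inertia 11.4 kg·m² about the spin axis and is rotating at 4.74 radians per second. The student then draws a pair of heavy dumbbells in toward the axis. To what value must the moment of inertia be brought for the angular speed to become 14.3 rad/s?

Angular momentum about the spin axis is conserved since the torque about it is zero.
I₂ = I₁ω₁ / ω₂ = (11.4)(4.74) / (14.3) = 3.779 kg·m².

I₂ ≈ 3.78 kg·m²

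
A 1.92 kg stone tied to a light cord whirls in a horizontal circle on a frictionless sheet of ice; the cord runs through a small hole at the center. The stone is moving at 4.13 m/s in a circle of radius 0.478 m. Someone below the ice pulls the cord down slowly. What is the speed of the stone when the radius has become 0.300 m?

Central (radial) force ⇒ zero torque about the center ⇒ m v r is constant.
v₂ = v₁ r₁ / r₂ = (4.13)(0.478) / (0.300) = 6.580 m/s.

v₂ ≈ 6.58 m/s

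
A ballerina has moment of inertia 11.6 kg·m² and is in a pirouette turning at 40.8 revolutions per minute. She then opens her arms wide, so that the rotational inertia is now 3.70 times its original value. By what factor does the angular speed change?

ω₂/ω₁ ≈ 0.270

With no external torque about the axis, L is conserved: I₁ω₁ = I₂ω₂.
I₂ = 3.70 × 11.6 = 42.92 kg·m².
ω₂/ω₁ = I₁/I₂ = 11.60 / 42.92 = 0.2703.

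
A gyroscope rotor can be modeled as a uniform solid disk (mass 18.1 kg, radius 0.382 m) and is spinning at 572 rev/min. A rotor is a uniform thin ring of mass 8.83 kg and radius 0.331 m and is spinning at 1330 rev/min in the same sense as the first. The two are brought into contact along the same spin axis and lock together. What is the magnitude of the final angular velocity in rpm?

No external torque acts about the common axis, so total angular momentum is conserved.
Moments of inertia: I_A = ½(18.1)(0.382)² = 1.321 kg·m²; I_B = (8.83)(0.331)² = 0.9674 kg·m².
Taking A's sense as positive: L = (1.321)(572) + (0.9674)(1330) = 2042 kg·m²·rpm.
Combined I = 1.321 + 0.9674 = 2.288 kg·m².
ω_f = L / I = 2042 / 2.288 = 892.5 rpm.

|ω_f| ≈ 892 rpm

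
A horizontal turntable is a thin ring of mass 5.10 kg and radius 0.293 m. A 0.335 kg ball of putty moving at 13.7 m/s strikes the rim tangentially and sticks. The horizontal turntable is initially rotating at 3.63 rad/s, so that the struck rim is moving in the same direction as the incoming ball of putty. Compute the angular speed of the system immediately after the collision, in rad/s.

|ω_f| ≈ 6.29 rad/s

About the axle the impulsive forces during the collision are internal, so angular momentum about that axis is conserved.
I_p = (5.10)(0.293)² = 0.4378 kg·m². Taking the sense of the ball of putty's angular momentum as positive, L_{ball} = m v R = (0.335)(13.7)(0.293) = 1.345 kg·m²/s.
L_i = +I_p ω_p + m v R = +(0.4378)(3.63) + 1.345 = 2.934 kg·m²/s.
After sticking, I_f = I_p + m R² = 0.4378 + (0.335)(0.293)² = 0.4666 kg·m².
ω_f = L_i / I_f = 2.934 / 0.4666 = 6.288 rad/s.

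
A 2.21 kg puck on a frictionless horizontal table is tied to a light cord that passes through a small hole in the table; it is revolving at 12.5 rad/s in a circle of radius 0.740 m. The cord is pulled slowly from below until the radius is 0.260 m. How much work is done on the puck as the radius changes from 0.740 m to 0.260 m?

W ≈ 671 J

No torque about the axis ⇒ m r₁² ω₁ = m r₂² ω₂.
ω₂ = ω₁ (r₁/r₂)² = (12.5)(0.740/0.260)² = 101.3 rad/s.
W = ΔKE = ½m(v₂² − v₁²) = 671.3 J.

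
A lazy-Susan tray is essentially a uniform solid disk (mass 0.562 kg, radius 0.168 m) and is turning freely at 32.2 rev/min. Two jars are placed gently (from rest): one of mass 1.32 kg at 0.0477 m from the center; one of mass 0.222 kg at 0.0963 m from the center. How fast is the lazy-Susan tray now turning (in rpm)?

ω_f ≈ 19.7 rpm

No external torque acts about the center; L_before = L_after.
I_p = ½(0.562)(0.168)² = 0.007931 kg·m².
Added inertia Σmr² = (1.32)(0.0477)² + (0.222)(0.0963)² = 0.005062 kg·m²; I_f = 0.007931 + 0.005062 = 0.01299 kg·m².
ω_f = I_p ω_i / I_f = (0.007931)(32.2) / 0.01299 = 19.65 rpm.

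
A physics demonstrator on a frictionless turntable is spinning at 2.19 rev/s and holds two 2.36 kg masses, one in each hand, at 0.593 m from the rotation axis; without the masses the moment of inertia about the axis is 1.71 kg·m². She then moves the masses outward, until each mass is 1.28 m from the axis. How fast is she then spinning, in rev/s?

ω₂ ≈ 0.781 rev/s

No external torque acts about the spin axis, so angular momentum is conserved.
I₁ = 1.71 + 2(2.36)(0.593)² = 3.370 kg·m²; I₂ = 1.71 + 2(2.36)(1.28)² = 9.443 kg·m².
ω₂ = I₁ω₁ / I₂ = (3.370)(2.19 rev/s) / (9.443) = 0.7815 rev/s.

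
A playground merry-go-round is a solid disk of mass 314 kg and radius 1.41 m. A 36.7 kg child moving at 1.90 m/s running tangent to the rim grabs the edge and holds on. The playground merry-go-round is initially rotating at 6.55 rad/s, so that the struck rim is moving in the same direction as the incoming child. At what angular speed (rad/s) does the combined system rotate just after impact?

|ω_f| ≈ 5.56 rad/s

About the axle the impulsive forces during the collision are internal, so angular momentum about that axis is conserved.
I_p = ½(314)(1.41)² = 312.1 kg·m². Taking the sense of the child's angular momentum as positive, L_{child} = m v R = (36.7)(1.90)(1.41) = 98.32 kg·m²/s.
L_i = +I_p ω_p + m v R = +(312.1)(6.55) + 98.32 = 2143 kg·m²/s.
After sticking, I_f = I_p + m R² = 312.1 + (36.7)(1.41)² = 385.1 kg·m².
ω_f = L_i / I_f = 2143 / 385.1 = 5.564 rad/s.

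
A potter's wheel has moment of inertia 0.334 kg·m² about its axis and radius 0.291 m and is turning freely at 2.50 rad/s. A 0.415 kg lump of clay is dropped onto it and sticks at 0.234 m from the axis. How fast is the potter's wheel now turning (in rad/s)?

The added mass arrives with no angular momentum about the axis, and any external torque about the axis is negligible, so the system's angular momentum is conserved.
Added inertia Σmr² = (0.415)(0.234)² = 0.02272 kg·m²; I_f = 0.3340 + 0.02272 = 0.3567 kg·m².
ω_f = I_p ω_i / I_f = (0.3340)(2.50) / 0.3567 = 2.341 rad/s.

ω_f ≈ 2.34 rad/s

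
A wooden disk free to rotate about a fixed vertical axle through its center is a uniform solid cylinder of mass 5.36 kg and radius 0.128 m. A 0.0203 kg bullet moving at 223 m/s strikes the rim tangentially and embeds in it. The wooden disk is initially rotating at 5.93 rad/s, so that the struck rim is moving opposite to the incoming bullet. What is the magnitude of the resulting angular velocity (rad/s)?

About the axle the impulsive forces during the collision are internal, so angular momentum about that axis is conserved.
I_p = ½(5.36)(0.128)² = 0.04391 kg·m². Taking the sense of the bullet's angular momentum as positive, L_{bullet} = m v R = (0.0203)(223)(0.128) = 0.5794 kg·m²/s.
L_i = −I_p ω_p + m v R = −(0.04391)(5.93) + 0.5794 = 0.3191 kg·m²/s.
After sticking, I_f = I_p + m R² = 0.04391 + (0.0203)(0.128)² = 0.04424 kg·m².
ω_f = L_i / I_f = 0.3191 / 0.04424 = 7.212 rad/s.

|ω_f| ≈ 7.21 rad/s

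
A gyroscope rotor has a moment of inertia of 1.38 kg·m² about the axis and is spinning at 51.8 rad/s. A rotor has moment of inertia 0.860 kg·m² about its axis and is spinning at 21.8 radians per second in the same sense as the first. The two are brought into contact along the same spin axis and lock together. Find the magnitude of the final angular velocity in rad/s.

The coupling torques are internal; angular momentum about the shared axis is conserved.
Taking A's sense as positive: L = (1.380)(51.8) + (0.8600)(21.8) = 90.23 kg·m²·rad/s.
Combined I = 1.380 + 0.8600 = 2.240 kg·m².
ω_f = L / I = 90.23 / 2.240 = 40.28 rad/s.

|ω_f| ≈ 40.3 rad/s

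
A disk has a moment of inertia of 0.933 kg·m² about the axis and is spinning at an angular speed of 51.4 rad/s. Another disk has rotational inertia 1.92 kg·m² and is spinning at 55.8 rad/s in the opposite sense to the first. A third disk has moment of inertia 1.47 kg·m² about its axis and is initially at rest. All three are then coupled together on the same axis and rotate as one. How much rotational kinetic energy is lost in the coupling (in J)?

The coupling torques are internal; angular momentum about the shared axis is conserved.
Taking A's sense as positive: L = (0.9330)(51.4) − (1.920)(55.8) = -59.18 kg·m²·rad/s.
Combined I = 0.9330 + 1.920 + 1.470 = 4.323 kg·m².
ω_f = L / I = -59.18 / 4.323 = -13.69 rad/s.
KE_i = ½ΣIω² = 4222 J; KE_f = ½(4.323)(13.69)² = 405.1 J.

ΔKE lost ≈ 3820 J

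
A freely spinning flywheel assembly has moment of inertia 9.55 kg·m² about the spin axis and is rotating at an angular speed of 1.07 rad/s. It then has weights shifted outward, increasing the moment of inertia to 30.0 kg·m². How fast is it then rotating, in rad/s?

ω₂ ≈ 0.341 rad/s

Angular momentum about the spin axis is conserved since the torque about it is zero.
ω₂ = I₁ω₁ / I₂ = (9.550)(1.07 rad/s) / (30.00) = 0.3406 rad/s.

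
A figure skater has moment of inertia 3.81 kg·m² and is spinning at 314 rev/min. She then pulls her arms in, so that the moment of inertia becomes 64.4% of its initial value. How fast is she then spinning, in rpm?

ω₂ ≈ 488 rpm

No external torque acts about the spin axis, so angular momentum is conserved.
I₂ = 0.644 × 3.81 = 2.454 kg·m².
ω₂ = I₁ω₁ / I₂ = (3.810)(314 rpm) / (2.454) = 487.6 rpm.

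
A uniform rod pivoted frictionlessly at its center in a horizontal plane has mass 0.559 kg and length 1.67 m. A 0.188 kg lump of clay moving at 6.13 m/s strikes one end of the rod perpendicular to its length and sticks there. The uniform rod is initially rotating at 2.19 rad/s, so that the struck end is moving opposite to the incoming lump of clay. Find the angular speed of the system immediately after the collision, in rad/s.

About the pivot the impulsive forces during the collision are internal, so angular momentum about that axis is conserved.
I_p = (1/12)(0.559)(1.67)² = 0.1299 kg·m². Taking the sense of the lump of clay's angular momentum as positive, L_{lump} = m v R = (0.188)(6.13)(1.67/2) = 0.9623 kg·m²/s.
L_i = −I_p ω_p + m v R = −(0.1299)(2.19) + 0.9623 = 0.6778 kg·m²/s.
After sticking, I_f = I_p + m R² = 0.1299 + (0.188)(1.67/2)² = 0.2610 kg·m².
ω_f = L_i / I_f = 0.6778 / 0.2610 = 2.597 rad/s.

|ω_f| ≈ 2.60 rad/s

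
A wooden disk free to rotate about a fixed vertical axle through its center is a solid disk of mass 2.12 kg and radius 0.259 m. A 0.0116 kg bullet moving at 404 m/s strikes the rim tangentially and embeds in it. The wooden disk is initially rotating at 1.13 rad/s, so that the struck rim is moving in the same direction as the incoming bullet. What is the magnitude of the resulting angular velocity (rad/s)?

The axle reaction passes through the axle and exerts no torque about it; angular momentum about the axle is conserved through the impact.
I_p = ½(2.12)(0.259)² = 0.07111 kg·m². Taking the sense of the bullet's angular momentum as positive, L_{bullet} = m v R = (0.0116)(404)(0.259) = 1.214 kg·m²/s.
L_i = +I_p ω_p + m v R = +(0.07111)(1.13) + 1.214 = 1.294 kg·m²/s.
After sticking, I_f = I_p + m R² = 0.07111 + (0.0116)(0.259)² = 0.07188 kg·m².
ω_f = L_i / I_f = 1.294 / 0.07188 = 18.00 rad/s.

|ω_f| ≈ 18.0 rad/s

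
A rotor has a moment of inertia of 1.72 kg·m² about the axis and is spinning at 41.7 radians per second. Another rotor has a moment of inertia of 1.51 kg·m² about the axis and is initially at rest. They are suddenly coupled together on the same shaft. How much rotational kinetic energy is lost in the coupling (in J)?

The coupling torques are internal; angular momentum about the shared axis is conserved.
Taking A's sense as positive: L = (1.720)(41.7) = 71.72 kg·m²·rad/s.
Combined I = 1.720 + 1.510 = 3.230 kg·m².
ω_f = L / I = 71.72 / 3.230 = 22.21 rad/s.
KE_i = ½ΣIω² = 1495 J; KE_f = ½(3.230)(22.21)² = 796.3 J.

ΔKE lost ≈ 699 J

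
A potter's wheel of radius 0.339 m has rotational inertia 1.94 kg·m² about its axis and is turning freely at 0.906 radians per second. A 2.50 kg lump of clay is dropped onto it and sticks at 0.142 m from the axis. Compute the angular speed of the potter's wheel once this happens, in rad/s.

ω_f ≈ 0.883 rad/s

The added mass arrives with no angular momentum about the axis, and any external torque about the axis is negligible, so the system's angular momentum is conserved.
Added inertia Σmr² = (2.50)(0.142)² = 0.05041 kg·m²; I_f = 1.940 + 0.05041 = 1.990 kg·m².
ω_f = I_p ω_i / I_f = (1.940)(0.906) / 1.990 = 0.8831 rad/s.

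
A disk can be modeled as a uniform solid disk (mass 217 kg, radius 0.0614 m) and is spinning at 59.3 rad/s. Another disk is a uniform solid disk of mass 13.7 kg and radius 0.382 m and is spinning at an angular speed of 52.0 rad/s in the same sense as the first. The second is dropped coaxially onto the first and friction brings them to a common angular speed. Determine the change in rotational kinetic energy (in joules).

No external torque acts about the common axis, so total angular momentum is conserved.
Moments of inertia: I_A = ½(217)(0.0614)² = 0.4090 kg·m²; I_B = ½(13.7)(0.382)² = 0.9996 kg·m².
Taking A's sense as positive: L = (0.4090)(59.3) + (0.9996)(52.0) = 76.23 kg·m²·rad/s.
Combined I = 0.4090 + 0.9996 = 1.409 kg·m².
ω_f = L / I = 76.23 / 1.409 = 54.12 rad/s.
KE_i = ½ΣIω² = 2071 J; KE_f = ½(1.409)(54.12)² = 2063 J.

ΔKE ≈ -7.73 J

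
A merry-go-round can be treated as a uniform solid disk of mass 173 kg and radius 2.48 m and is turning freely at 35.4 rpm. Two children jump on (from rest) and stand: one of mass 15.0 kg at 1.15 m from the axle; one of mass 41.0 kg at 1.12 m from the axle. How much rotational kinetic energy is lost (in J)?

energy lost ≈ 432 J

No external torque acts about the axle; L_before = L_after.
I_p = ½(173)(2.48)² = 532.0 kg·m².
Added inertia Σmr² = (15.0)(1.15)² + (41.0)(1.12)² = 71.27 kg·m²; I_f = 532.0 + 71.27 = 603.3 kg·m².
ω_f = I_p ω_i / I_f = (532.0)(35.4) / 603.3 = 31.22 rpm.
KE_i = ½(532.0)(3.707 rad/s)² = 3656 J; KE_f = ½(603.3)(3.269)² = 3224 J.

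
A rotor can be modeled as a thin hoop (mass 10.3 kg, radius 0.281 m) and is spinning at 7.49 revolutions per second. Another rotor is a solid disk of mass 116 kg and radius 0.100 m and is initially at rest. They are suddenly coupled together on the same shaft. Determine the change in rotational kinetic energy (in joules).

No external torque acts about the common axis, so total angular momentum is conserved.
Moments of inertia: I_A = (10.3)(0.281)² = 0.8133 kg·m²; I_B = ½(116)(0.100)² = 0.5800 kg·m².
Taking A's sense as positive: L = (0.8133)(7.49) = 6.092 kg·m²·rev/s.
Combined I = 0.8133 + 0.5800 = 1.393 kg·m².
ω_f = L / I = 6.092 / 1.393 = 4.372 rev/s.
KE_i = ½ΣIω² = 900.6 J; KE_f = ½(1.393)(27.47)² = 525.7 J.

ΔKE ≈ -375 J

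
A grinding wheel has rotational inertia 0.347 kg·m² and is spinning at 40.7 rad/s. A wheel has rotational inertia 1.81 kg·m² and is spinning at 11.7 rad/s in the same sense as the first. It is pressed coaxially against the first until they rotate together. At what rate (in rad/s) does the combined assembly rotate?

|ω_f| ≈ 16.4 rad/s

No external torque acts about the common axis, so total angular momentum is conserved.
Taking A's sense as positive: L = (0.3470)(40.7) + (1.810)(11.7) = 35.30 kg·m²·rad/s.
Combined I = 0.3470 + 1.810 = 2.157 kg·m².
ω_f = L / I = 35.30 / 2.157 = 16.37 rad/s.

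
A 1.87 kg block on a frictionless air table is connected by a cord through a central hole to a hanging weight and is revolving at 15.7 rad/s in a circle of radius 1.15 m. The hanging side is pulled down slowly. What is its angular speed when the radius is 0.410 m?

ω₂ ≈ 124 rad/s

No torque about the axis ⇒ m r₁² ω₁ = m r₂² ω₂.
ω₂ = ω₁ (r₁/r₂)² = (15.7)(1.15/0.410)² = 123.5 rad/s.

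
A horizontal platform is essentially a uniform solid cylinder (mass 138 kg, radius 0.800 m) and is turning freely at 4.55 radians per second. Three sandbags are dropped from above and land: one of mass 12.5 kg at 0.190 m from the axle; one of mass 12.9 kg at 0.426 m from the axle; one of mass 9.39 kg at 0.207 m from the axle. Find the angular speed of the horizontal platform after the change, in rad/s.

ω_f ≈ 4.24 rad/s

No external torque acts about the axle; L_before = L_after.
I_p = ½(138)(0.800)² = 44.16 kg·m².
Added inertia Σmr² = (12.5)(0.190)² + (12.9)(0.426)² + (9.39)(0.207)² = 3.195 kg·m²; I_f = 44.16 + 3.195 = 47.35 kg·m².
ω_f = I_p ω_i / I_f = (44.16)(4.55) / 47.35 = 4.243 rad/s.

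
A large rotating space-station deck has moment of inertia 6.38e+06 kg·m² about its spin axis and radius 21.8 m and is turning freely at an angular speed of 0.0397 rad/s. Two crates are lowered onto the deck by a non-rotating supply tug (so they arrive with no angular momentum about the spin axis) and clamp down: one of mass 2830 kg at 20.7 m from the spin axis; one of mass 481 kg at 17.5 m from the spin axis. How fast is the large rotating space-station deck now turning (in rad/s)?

ω_f ≈ 0.0327 rad/s

No external torque acts about the spin axis; L_before = L_after.
Added inertia Σmr² = (2830)(20.7)² + (481)(17.5)² = 1.360e+06 kg·m²; I_f = 6.380e+06 + 1.360e+06 = 7.740e+06 kg·m².
ω_f = I_p ω_i / I_f = (6.380e+06)(0.0397) / 7.740e+06 = 0.03272 rad/s.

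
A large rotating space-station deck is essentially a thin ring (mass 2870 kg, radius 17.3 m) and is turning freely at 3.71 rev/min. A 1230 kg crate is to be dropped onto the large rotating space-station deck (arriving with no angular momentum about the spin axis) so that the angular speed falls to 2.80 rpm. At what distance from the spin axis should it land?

The added mass arrives with no angular momentum about the spin axis, and any external torque about the spin axis is negligible, so the system's angular momentum is conserved.
I_p = (2870)(17.3)² = 8.590e+05 kg·m².
I_p ω_i = (I_p + m r²) ω_f ⇒ m r² = I_p(ω_i/ω_f − 1) = 8.590e+05(3.71/2.80 − 1) = 2.792e+05 kg·m².
r = √(2.792e+05/1230) = 15.07 m.

r ≈ 15.1 m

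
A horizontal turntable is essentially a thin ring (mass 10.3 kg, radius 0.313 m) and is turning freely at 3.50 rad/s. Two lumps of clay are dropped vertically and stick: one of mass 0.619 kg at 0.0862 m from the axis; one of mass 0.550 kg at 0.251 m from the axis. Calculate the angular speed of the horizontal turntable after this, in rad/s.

The added mass arrives with no angular momentum about the axis, and any external torque about the axis is negligible, so the system's angular momentum is conserved.
I_p = (10.3)(0.313)² = 1.009 kg·m².
Added inertia Σmr² = (0.619)(0.0862)² + (0.550)(0.251)² = 0.03925 kg·m²; I_f = 1.009 + 0.03925 = 1.048 kg·m².
ω_f = I_p ω_i / I_f = (1.009)(3.50) / 1.048 = 3.369 rad/s.

ω_f ≈ 3.37 rad/s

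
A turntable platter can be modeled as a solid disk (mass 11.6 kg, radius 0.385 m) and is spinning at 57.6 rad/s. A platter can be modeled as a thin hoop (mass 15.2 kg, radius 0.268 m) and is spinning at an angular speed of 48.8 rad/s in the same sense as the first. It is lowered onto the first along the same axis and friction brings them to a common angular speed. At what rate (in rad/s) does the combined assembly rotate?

|ω_f| ≈ 52.7 rad/s

The coupling torques are internal; angular momentum about the shared axis is conserved.
Moments of inertia: I_A = ½(11.6)(0.385)² = 0.8597 kg·m²; I_B = (15.2)(0.268)² = 1.092 kg·m².
Taking A's sense as positive: L = (0.8597)(57.6) + (1.092)(48.8) = 102.8 kg·m²·rad/s.
Combined I = 0.8597 + 1.092 = 1.951 kg·m².
ω_f = L / I = 102.8 / 1.951 = 52.68 rad/s.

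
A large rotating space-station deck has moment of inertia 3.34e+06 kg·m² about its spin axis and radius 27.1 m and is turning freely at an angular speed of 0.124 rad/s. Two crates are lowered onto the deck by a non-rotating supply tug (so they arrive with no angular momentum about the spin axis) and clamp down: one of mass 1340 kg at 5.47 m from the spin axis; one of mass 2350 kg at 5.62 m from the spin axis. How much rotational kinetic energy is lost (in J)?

energy lost ≈ 850 J

The added mass arrives with no angular momentum about the spin axis, and any external torque about the spin axis is negligible, so the system's angular momentum is conserved.
Added inertia Σmr² = (1340)(5.47)² + (2350)(5.62)² = 1.143e+05 kg·m²; I_f = 3.340e+06 + 1.143e+05 = 3.454e+06 kg·m².
ω_f = I_p ω_i / I_f = (3.340e+06)(0.124) / 3.454e+06 = 0.1199 rad/s.
KE_i = ½(3.340e+06)(0.1240 rad/s)² = 25680 J; KE_f = ½(3.454e+06)(0.1199)² = 24830 J.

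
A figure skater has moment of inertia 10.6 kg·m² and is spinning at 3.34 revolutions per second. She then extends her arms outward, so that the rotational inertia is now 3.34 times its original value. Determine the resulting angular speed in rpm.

With no external torque about the axis, L is conserved: I₁ω₁ = I₂ω₂.
I₂ = 3.34 × 10.6 = 35.40 kg·m².
ω₂ = I₁ω₁ / I₂ = (10.60)(3.34 rev/s) / (35.40) = 1.000 rev/s = 60.00 rpm.

ω₂ ≈ 60.0 rpm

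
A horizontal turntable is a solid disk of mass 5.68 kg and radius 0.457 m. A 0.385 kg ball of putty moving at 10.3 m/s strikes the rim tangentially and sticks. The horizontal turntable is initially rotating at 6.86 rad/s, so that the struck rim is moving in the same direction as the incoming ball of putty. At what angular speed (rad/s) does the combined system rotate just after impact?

The axle reaction passes through the axle and exerts no torque about it; angular momentum about the axle is conserved through the impact.
I_p = ½(5.68)(0.457)² = 0.5931 kg·m². Taking the sense of the ball of putty's angular momentum as positive, L_{ball} = m v R = (0.385)(10.3)(0.457) = 1.812 kg·m²/s.
L_i = +I_p ω_p + m v R = +(0.5931)(6.86) + 1.812 = 5.881 kg·m²/s.
After sticking, I_f = I_p + m R² = 0.5931 + (0.385)(0.457)² = 0.6735 kg·m².
ω_f = L_i / I_f = 5.881 / 0.6735 = 8.732 rad/s.

|ω_f| ≈ 8.73 rad/s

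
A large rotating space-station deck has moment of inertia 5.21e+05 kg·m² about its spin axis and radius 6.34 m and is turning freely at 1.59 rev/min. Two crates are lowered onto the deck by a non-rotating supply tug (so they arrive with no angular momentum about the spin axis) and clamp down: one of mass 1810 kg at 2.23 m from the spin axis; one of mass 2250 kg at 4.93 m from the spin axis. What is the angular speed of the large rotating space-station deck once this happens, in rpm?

ω_f ≈ 1.42 rpm

The added mass arrives with no angular momentum about the spin axis, and any external torque about the spin axis is negligible, so the system's angular momentum is conserved.
Added inertia Σmr² = (1810)(2.23)² + (2250)(4.93)² = 63690 kg·m²; I_f = 5.210e+05 + 63690 = 5.847e+05 kg·m².
ω_f = I_p ω_i / I_f = (5.210e+05)(1.59) / 5.847e+05 = 1.417 rpm.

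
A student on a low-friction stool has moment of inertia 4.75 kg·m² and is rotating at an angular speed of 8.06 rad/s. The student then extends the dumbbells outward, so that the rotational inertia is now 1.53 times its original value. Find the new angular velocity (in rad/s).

No external torque acts about the spin axis, so angular momentum is conserved.
I₂ = 1.53 × 4.75 = 7.268 kg·m².
ω₂ = I₁ω₁ / I₂ = (4.750)(8.06 rad/s) / (7.268) = 5.268 rad/s.

ω₂ ≈ 5.27 rad/s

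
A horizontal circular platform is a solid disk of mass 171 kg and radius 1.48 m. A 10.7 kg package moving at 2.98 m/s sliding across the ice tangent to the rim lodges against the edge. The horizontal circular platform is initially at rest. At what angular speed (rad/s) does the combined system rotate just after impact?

|ω_f| ≈ 0.224 rad/s

About the central axle the impulsive forces during the collision are internal, so angular momentum about that axis is conserved.
I_p = ½(171)(1.48)² = 187.3 kg·m². Taking the sense of the package's angular momentum as positive, L_{package} = m v R = (10.7)(2.98)(1.48) = 47.19 kg·m²/s.
L_i = 0 + 47.19 = 47.19 kg·m²/s.
After sticking, I_f = I_p + m R² = 187.3 + (10.7)(1.48)² = 210.7 kg·m².
ω_f = L_i / I_f = 47.19 / 210.7 = 0.2240 rad/s.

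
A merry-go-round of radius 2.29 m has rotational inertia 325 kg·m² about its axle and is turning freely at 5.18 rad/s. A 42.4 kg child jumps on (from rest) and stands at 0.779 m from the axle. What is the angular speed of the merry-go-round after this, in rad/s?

The added mass arrives with no angular momentum about the axle, and any external torque about the axle is negligible, so the system's angular momentum is conserved.
Added inertia Σmr² = (42.4)(0.779)² = 25.73 kg·m²; I_f = 325.0 + 25.73 = 350.7 kg·m².
ω_f = I_p ω_i / I_f = (325.0)(5.18) / 350.7 = 4.800 rad/s.

ω_f ≈ 4.80 rad/s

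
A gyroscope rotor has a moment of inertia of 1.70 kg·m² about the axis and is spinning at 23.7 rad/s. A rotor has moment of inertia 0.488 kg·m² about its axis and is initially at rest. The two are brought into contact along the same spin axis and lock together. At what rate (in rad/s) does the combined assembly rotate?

|ω_f| ≈ 18.4 rad/s

The coupling torques are internal; angular momentum about the shared axis is conserved.
Taking A's sense as positive: L = (1.700)(23.7) = 40.29 kg·m²·rad/s.
Combined I = 1.700 + 0.4880 = 2.188 kg·m².
ω_f = L / I = 40.29 / 2.188 = 18.41 rad/s.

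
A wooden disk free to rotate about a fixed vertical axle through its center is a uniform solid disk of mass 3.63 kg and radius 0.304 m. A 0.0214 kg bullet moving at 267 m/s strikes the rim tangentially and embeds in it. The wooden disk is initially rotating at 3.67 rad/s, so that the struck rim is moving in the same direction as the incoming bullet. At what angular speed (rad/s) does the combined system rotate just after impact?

About the axle the impulsive forces during the collision are internal, so angular momentum about that axis is conserved.
I_p = ½(3.63)(0.304)² = 0.1677 kg·m². Taking the sense of the bullet's angular momentum as positive, L_{bullet} = m v R = (0.0214)(267)(0.304) = 1.737 kg·m²/s.
L_i = +I_p ω_p + m v R = +(0.1677)(3.67) + 1.737 = 2.353 kg·m²/s.
After sticking, I_f = I_p + m R² = 0.1677 + (0.0214)(0.304)² = 0.1697 kg·m².
ω_f = L_i / I_f = 2.353 / 0.1697 = 13.86 rad/s.

|ω_f| ≈ 13.9 rad/s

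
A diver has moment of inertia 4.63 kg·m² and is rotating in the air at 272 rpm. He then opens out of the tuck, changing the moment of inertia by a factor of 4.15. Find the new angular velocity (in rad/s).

With no external torque about the axis, L is conserved: I₁ω₁ = I₂ω₂.
I₂ = 4.15 × 4.63 = 19.21 kg·m².
ω₂ = I₁ω₁ / I₂ = (4.630)(272 rpm) / (19.21) = 65.54 rpm = 6.864 rad/s.

ω₂ ≈ 6.86 rad/s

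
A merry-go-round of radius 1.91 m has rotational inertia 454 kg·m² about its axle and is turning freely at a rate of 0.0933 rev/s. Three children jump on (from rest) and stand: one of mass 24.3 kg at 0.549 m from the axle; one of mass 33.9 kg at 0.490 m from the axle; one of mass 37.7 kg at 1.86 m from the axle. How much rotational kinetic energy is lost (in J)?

energy lost ≈ 19.0 J

The added mass arrives with no angular momentum about the axle, and any external torque about the axle is negligible, so the system's angular momentum is conserved.
Added inertia Σmr² = (24.3)(0.549)² + (33.9)(0.490)² + (37.7)(1.86)² = 145.9 kg·m²; I_f = 454.0 + 145.9 = 599.9 kg·m².
ω_f = I_p ω_i / I_f = (454.0)(0.0933) / 599.9 = 0.07061 rev/s.
KE_i = ½(454.0)(0.5862 rad/s)² = 78.01 J; KE_f = ½(599.9)(0.4437)² = 59.04 J.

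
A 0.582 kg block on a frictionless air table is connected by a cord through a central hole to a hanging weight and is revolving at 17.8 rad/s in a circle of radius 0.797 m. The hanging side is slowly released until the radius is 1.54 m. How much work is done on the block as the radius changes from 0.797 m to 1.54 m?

W ≈ -42.9 J

No torque about the axis ⇒ m r₁² ω₁ = m r₂² ω₂.
ω₂ = ω₁ (r₁/r₂)² = (17.8)(0.797/1.54)² = 4.768 rad/s.
W = ΔKE = ½m(v₂² − v₁²) = -42.88 J.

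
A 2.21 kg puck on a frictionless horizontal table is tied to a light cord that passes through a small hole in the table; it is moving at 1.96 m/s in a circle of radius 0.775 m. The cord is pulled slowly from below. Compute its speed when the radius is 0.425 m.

v₂ ≈ 3.57 m/s

Central (radial) force ⇒ zero torque about the center ⇒ m v r is constant.
v₂ = v₁ r₁ / r₂ = (1.96)(0.775) / (0.425) = 3.574 m/s.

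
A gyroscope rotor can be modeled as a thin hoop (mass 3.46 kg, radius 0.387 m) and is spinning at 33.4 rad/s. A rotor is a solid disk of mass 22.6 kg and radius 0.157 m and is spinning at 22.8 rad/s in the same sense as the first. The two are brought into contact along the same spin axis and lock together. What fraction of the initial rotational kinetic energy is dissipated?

fraction ≈ 0.0282

The coupling torques are internal; angular momentum about the shared axis is conserved.
Moments of inertia: I_A = (3.46)(0.387)² = 0.5182 kg·m²; I_B = ½(22.6)(0.157)² = 0.2785 kg·m².
Taking A's sense as positive: L = (0.5182)(33.4) + (0.2785)(22.8) = 23.66 kg·m²·rad/s.
Combined I = 0.5182 + 0.2785 = 0.7967 kg·m².
ω_f = L / I = 23.66 / 0.7967 = 29.69 rad/s.
KE_i = ½ΣIω² = 361.4 J; KE_f = ½(0.7967)(29.69)² = 351.3 J.
Fraction dissipated = (KE_i − KE_f)/KE_i = 0.02816.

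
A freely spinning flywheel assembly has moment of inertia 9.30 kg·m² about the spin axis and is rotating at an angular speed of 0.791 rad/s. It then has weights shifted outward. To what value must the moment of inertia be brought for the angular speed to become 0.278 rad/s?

I₂ ≈ 26.5 kg·m²

With no external torque about the axis, L is conserved: I₁ω₁ = I₂ω₂.
I₂ = I₁ω₁ / ω₂ = (9.30)(0.791) / (0.278) = 26.46 kg·m².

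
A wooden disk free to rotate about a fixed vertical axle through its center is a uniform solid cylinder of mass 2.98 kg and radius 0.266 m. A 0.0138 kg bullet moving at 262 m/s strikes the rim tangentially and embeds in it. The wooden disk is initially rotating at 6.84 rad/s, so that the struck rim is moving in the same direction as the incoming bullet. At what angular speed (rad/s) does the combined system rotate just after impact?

About the axle the impulsive forces during the collision are internal, so angular momentum about that axis is conserved.
I_p = ½(2.98)(0.266)² = 0.1054 kg·m². Taking the sense of the bullet's angular momentum as positive, L_{bullet} = m v R = (0.0138)(262)(0.266) = 0.9617 kg·m²/s.
L_i = +I_p ω_p + m v R = +(0.1054)(6.84) + 0.9617 = 1.683 kg·m²/s.
After sticking, I_f = I_p + m R² = 0.1054 + (0.0138)(0.266)² = 0.1064 kg·m².
ω_f = L_i / I_f = 1.683 / 0.1064 = 15.82 rad/s.

|ω_f| ≈ 15.8 rad/s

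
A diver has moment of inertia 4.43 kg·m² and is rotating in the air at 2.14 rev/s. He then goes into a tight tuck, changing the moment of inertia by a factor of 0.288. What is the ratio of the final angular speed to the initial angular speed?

No external torque acts about the spin axis, so angular momentum is conserved.
I₂ = 0.288 × 4.43 = 1.276 kg·m².
ω₂/ω₁ = I₁/I₂ = 4.430 / 1.276 = 3.472.

ω₂/ω₁ ≈ 3.47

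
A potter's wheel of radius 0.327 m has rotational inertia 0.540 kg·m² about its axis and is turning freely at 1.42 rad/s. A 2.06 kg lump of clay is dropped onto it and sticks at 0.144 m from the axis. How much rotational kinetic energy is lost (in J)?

energy lost ≈ 0.0399 J

The added mass arrives with no angular momentum about the axis, and any external torque about the axis is negligible, so the system's angular momentum is conserved.
Added inertia Σmr² = (2.06)(0.144)² = 0.04272 kg·m²; I_f = 0.5400 + 0.04272 = 0.5827 kg·m².
ω_f = I_p ω_i / I_f = (0.5400)(1.42) / 0.5827 = 1.316 rad/s.
KE_i = ½(0.5400)(1.420 rad/s)² = 0.5444 J; KE_f = ½(0.5827)(1.316)² = 0.5045 J.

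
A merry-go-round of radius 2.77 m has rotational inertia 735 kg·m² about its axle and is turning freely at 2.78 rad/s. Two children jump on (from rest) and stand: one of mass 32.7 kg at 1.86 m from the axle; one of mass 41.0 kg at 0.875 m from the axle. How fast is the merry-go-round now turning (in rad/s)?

ω_f ≈ 2.32 rad/s

No external torque acts about the axle; L_before = L_after.
Added inertia Σmr² = (32.7)(1.86)² + (41.0)(0.875)² = 144.5 kg·m²; I_f = 735.0 + 144.5 = 879.5 kg·m².
ω_f = I_p ω_i / I_f = (735.0)(2.78) / 879.5 = 2.323 rad/s.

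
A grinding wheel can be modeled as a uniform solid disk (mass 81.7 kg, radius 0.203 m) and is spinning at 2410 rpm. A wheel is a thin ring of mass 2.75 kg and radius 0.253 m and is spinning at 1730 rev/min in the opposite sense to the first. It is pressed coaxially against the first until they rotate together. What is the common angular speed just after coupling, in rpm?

No external torque acts about the common axis, so total angular momentum is conserved.
Moments of inertia: I_A = ½(81.7)(0.203)² = 1.683 kg·m²; I_B = (2.75)(0.253)² = 0.1760 kg·m².
Taking A's sense as positive: L = (1.683)(2410) − (0.1760)(1730) = 3752 kg·m²·rpm.
Combined I = 1.683 + 0.1760 = 1.859 kg·m².
ω_f = L / I = 3752 / 1.859 = 2018 rpm.

|ω_f| ≈ 2020 rpm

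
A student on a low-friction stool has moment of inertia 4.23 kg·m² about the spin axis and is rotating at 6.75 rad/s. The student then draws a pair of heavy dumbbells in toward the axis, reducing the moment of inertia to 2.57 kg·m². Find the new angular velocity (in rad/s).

No external torque acts about the spin axis, so angular momentum is conserved.
ω₂ = I₁ω₁ / I₂ = (4.230)(6.75 rad/s) / (2.570) = 11.11 rad/s.

ω₂ ≈ 11.1 rad/s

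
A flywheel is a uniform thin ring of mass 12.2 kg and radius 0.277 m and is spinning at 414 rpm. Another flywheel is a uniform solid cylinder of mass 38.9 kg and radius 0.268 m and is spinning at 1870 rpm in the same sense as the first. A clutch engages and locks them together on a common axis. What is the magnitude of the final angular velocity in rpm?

|ω_f| ≈ 1290 rpm

The coupling torques are internal; angular momentum about the shared axis is conserved.
Moments of inertia: I_A = (12.2)(0.277)² = 0.9361 kg·m²; I_B = ½(38.9)(0.268)² = 1.397 kg·m².
Taking A's sense as positive: L = (0.9361)(414) + (1.397)(1870) = 3000 kg·m²·rpm.
Combined I = 0.9361 + 1.397 = 2.333 kg·m².
ω_f = L / I = 3000 / 2.333 = 1286 rpm.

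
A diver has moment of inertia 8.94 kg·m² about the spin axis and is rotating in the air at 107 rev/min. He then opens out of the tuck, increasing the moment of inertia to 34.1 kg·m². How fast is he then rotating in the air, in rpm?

ω₂ ≈ 28.1 rpm

No external torque acts about the spin axis, so angular momentum is conserved.
ω₂ = I₁ω₁ / I₂ = (8.940)(107 rpm) / (34.10) = 28.05 rpm.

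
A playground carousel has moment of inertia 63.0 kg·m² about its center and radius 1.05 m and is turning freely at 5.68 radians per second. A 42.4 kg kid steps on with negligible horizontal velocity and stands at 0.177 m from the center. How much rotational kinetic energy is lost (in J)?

energy lost ≈ 21.0 J

The added mass arrives with no angular momentum about the center, and any external torque about the center is negligible, so the system's angular momentum is conserved.
Added inertia Σmr² = (42.4)(0.177)² = 1.328 kg·m²; I_f = 63.00 + 1.328 = 64.33 kg·m².
ω_f = I_p ω_i / I_f = (63.00)(5.68) / 64.33 = 5.563 rad/s.
KE_i = ½(63.00)(5.680 rad/s)² = 1016 J; KE_f = ½(64.33)(5.563)² = 995.3 J.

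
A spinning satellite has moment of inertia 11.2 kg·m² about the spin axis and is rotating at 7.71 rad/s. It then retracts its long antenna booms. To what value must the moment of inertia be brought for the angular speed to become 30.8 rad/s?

Angular momentum about the spin axis is conserved since the torque about it is zero.
I₂ = I₁ω₁ / ω₂ = (11.2)(7.71) / (30.8) = 2.804 kg·m².

I₂ ≈ 2.80 kg·m²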